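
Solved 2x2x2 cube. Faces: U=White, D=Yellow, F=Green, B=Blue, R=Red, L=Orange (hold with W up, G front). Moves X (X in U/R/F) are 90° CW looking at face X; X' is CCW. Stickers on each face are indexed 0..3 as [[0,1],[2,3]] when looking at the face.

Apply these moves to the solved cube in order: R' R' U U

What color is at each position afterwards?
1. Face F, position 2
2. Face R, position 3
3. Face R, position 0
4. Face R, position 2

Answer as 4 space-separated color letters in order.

Answer: G R O R

Derivation:
After move 1 (R'): R=RRRR U=WBWB F=GWGW D=YGYG B=YBYB
After move 2 (R'): R=RRRR U=WYWY F=GBGB D=YWYW B=GBGB
After move 3 (U): U=WWYY F=RRGB R=GBRR B=OOGB L=GBOO
After move 4 (U): U=YWYW F=GBGB R=OORR B=GBGB L=RROO
Query 1: F[2] = G
Query 2: R[3] = R
Query 3: R[0] = O
Query 4: R[2] = R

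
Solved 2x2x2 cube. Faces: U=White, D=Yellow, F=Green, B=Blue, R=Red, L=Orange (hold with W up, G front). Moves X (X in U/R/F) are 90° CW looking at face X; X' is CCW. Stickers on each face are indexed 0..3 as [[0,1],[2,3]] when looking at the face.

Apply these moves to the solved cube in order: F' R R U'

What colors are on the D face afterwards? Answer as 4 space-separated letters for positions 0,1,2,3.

After move 1 (F'): F=GGGG U=WWRR R=YRYR D=OOYY L=OWOW
After move 2 (R): R=YYRR U=WGRG F=GOGY D=OBYB B=RBWB
After move 3 (R): R=RYRY U=WORY F=GBGB D=OWYR B=GBGB
After move 4 (U'): U=OYWR F=OWGB R=GBRY B=RYGB L=GBOW
Query: D face = OWYR

Answer: O W Y R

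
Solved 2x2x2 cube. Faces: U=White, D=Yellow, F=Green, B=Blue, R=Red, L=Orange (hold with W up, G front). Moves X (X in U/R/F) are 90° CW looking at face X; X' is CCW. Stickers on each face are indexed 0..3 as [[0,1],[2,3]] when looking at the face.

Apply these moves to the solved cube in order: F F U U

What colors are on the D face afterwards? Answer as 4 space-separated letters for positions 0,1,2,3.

Answer: W W Y Y

Derivation:
After move 1 (F): F=GGGG U=WWOO R=WRWR D=RRYY L=OYOY
After move 2 (F): F=GGGG U=WWYY R=OROR D=WWYY L=OROR
After move 3 (U): U=YWYW F=ORGG R=BBOR B=ORBB L=GGOR
After move 4 (U): U=YYWW F=BBGG R=OROR B=GGBB L=OROR
Query: D face = WWYY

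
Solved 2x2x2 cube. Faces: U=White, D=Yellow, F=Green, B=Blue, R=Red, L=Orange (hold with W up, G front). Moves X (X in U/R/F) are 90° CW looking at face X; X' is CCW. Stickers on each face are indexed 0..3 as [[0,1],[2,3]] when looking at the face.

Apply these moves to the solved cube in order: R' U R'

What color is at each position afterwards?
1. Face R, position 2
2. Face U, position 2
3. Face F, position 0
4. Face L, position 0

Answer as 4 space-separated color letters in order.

After move 1 (R'): R=RRRR U=WBWB F=GWGW D=YGYG B=YBYB
After move 2 (U): U=WWBB F=RRGW R=YBRR B=OOYB L=GWOO
After move 3 (R'): R=BRYR U=WYBO F=RWGB D=YRYW B=GOGB
Query 1: R[2] = Y
Query 2: U[2] = B
Query 3: F[0] = R
Query 4: L[0] = G

Answer: Y B R G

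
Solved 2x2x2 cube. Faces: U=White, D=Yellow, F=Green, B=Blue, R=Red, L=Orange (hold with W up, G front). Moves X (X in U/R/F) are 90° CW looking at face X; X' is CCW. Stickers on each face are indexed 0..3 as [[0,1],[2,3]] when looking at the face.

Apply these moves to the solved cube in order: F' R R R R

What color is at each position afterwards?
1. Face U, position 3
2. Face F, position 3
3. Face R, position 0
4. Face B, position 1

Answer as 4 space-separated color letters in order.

After move 1 (F'): F=GGGG U=WWRR R=YRYR D=OOYY L=OWOW
After move 2 (R): R=YYRR U=WGRG F=GOGY D=OBYB B=RBWB
After move 3 (R): R=RYRY U=WORY F=GBGB D=OWYR B=GBGB
After move 4 (R): R=RRYY U=WBRB F=GWGR D=OGYG B=YBOB
After move 5 (R): R=YRYR U=WWRR F=GGGG D=OOYY B=BBBB
Query 1: U[3] = R
Query 2: F[3] = G
Query 3: R[0] = Y
Query 4: B[1] = B

Answer: R G Y B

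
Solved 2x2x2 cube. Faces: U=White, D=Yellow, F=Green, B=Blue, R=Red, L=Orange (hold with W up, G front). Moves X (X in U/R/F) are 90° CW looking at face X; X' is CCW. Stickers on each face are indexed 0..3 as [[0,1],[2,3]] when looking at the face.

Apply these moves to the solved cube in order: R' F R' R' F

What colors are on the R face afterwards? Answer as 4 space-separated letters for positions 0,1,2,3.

After move 1 (R'): R=RRRR U=WBWB F=GWGW D=YGYG B=YBYB
After move 2 (F): F=GGWW U=WBOO R=WRBR D=RRYG L=OYOG
After move 3 (R'): R=RRWB U=WYOY F=GBWO D=RGYW B=GBRB
After move 4 (R'): R=RBRW U=WROG F=GYWY D=RBYO B=WBGB
After move 5 (F): F=WGYY U=WRGY R=OBGW D=RRYO L=OROB
Query: R face = OBGW

Answer: O B G W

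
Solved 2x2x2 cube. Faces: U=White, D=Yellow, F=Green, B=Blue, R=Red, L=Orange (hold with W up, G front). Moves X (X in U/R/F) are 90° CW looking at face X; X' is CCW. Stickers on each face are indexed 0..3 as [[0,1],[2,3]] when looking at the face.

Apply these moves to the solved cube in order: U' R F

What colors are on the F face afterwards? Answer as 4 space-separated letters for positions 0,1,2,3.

After move 1 (U'): U=WWWW F=OOGG R=GGRR B=RRBB L=BBOO
After move 2 (R): R=RGRG U=WOWG F=OYGY D=YBYR B=WRWB
After move 3 (F): F=GOYY U=WOOB R=WGGG D=RRYR L=BYOB
Query: F face = GOYY

Answer: G O Y Y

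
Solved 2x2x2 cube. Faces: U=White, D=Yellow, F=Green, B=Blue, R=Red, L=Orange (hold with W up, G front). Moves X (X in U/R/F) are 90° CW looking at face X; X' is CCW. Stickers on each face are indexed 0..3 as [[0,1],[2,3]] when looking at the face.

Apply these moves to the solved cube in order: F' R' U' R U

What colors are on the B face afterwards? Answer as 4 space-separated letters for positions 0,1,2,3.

After move 1 (F'): F=GGGG U=WWRR R=YRYR D=OOYY L=OWOW
After move 2 (R'): R=RRYY U=WBRB F=GWGR D=OGYG B=YBOB
After move 3 (U'): U=BBWR F=OWGR R=GWYY B=RROB L=YBOW
After move 4 (R): R=YGYW U=BWWR F=OGGG D=OOYR B=RRBB
After move 5 (U): U=WBRW F=YGGG R=RRYW B=YBBB L=OGOW
Query: B face = YBBB

Answer: Y B B B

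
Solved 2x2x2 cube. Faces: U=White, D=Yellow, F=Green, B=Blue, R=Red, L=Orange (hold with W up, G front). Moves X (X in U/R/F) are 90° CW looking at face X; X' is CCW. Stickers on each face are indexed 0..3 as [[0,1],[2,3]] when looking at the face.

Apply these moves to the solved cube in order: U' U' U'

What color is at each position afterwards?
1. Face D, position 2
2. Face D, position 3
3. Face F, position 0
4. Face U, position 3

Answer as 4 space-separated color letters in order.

Answer: Y Y R W

Derivation:
After move 1 (U'): U=WWWW F=OOGG R=GGRR B=RRBB L=BBOO
After move 2 (U'): U=WWWW F=BBGG R=OORR B=GGBB L=RROO
After move 3 (U'): U=WWWW F=RRGG R=BBRR B=OOBB L=GGOO
Query 1: D[2] = Y
Query 2: D[3] = Y
Query 3: F[0] = R
Query 4: U[3] = W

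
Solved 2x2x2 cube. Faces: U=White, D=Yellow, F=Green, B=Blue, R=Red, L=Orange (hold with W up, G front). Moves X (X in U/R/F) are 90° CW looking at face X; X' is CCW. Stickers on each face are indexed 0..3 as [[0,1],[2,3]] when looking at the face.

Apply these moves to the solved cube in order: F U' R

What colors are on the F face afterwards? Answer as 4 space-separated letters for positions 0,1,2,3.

Answer: O R G Y

Derivation:
After move 1 (F): F=GGGG U=WWOO R=WRWR D=RRYY L=OYOY
After move 2 (U'): U=WOWO F=OYGG R=GGWR B=WRBB L=BBOY
After move 3 (R): R=WGRG U=WYWG F=ORGY D=RBYW B=OROB
Query: F face = ORGY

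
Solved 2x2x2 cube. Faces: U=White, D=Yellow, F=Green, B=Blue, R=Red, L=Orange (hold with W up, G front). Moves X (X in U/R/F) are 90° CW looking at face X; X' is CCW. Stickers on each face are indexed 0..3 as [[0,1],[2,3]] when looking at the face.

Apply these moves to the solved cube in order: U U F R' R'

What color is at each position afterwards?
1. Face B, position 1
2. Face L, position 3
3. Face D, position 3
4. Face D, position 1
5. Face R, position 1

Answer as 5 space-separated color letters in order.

After move 1 (U): U=WWWW F=RRGG R=BBRR B=OOBB L=GGOO
After move 2 (U): U=WWWW F=BBGG R=OORR B=GGBB L=RROO
After move 3 (F): F=GBGB U=WWOR R=WOWR D=ROYY L=RYOY
After move 4 (R'): R=ORWW U=WBOG F=GWGR D=RBYB B=YGOB
After move 5 (R'): R=RWOW U=WOOY F=GBGG D=RWYR B=BGBB
Query 1: B[1] = G
Query 2: L[3] = Y
Query 3: D[3] = R
Query 4: D[1] = W
Query 5: R[1] = W

Answer: G Y R W W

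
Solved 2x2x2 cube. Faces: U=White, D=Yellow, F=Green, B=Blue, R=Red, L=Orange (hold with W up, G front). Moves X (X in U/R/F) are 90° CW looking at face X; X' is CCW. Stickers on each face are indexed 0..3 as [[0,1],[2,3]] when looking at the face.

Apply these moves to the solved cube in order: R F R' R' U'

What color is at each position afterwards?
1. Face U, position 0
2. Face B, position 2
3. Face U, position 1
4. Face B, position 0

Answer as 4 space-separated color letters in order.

Answer: R G B R

Derivation:
After move 1 (R): R=RRRR U=WGWG F=GYGY D=YBYB B=WBWB
After move 2 (F): F=GGYY U=WGOO R=WRGR D=RRYB L=OYOB
After move 3 (R'): R=RRWG U=WWOW F=GGYO D=RGYY B=BBRB
After move 4 (R'): R=RGRW U=WROB F=GWYW D=RGYO B=YBGB
After move 5 (U'): U=RBWO F=OYYW R=GWRW B=RGGB L=YBOB
Query 1: U[0] = R
Query 2: B[2] = G
Query 3: U[1] = B
Query 4: B[0] = R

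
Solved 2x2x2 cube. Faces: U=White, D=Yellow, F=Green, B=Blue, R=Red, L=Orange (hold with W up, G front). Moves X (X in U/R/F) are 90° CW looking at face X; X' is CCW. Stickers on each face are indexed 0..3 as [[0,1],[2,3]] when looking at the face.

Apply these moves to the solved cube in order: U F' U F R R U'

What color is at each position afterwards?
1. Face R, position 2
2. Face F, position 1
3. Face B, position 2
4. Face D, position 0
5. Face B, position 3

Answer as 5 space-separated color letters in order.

After move 1 (U): U=WWWW F=RRGG R=BBRR B=OOBB L=GGOO
After move 2 (F'): F=RGRG U=WWBR R=YBYR D=GOYY L=GWOW
After move 3 (U): U=BWRW F=YBRG R=OOYR B=GWBB L=RGOW
After move 4 (F): F=RYGB U=BWWG R=ROWR D=YOYY L=RGOO
After move 5 (R): R=WRRO U=BYWB F=ROGY D=YBYG B=GWWB
After move 6 (R): R=RWOR U=BOWY F=RBGG D=YWYG B=BWYB
After move 7 (U'): U=OYBW F=RGGG R=RBOR B=RWYB L=BWOO
Query 1: R[2] = O
Query 2: F[1] = G
Query 3: B[2] = Y
Query 4: D[0] = Y
Query 5: B[3] = B

Answer: O G Y Y B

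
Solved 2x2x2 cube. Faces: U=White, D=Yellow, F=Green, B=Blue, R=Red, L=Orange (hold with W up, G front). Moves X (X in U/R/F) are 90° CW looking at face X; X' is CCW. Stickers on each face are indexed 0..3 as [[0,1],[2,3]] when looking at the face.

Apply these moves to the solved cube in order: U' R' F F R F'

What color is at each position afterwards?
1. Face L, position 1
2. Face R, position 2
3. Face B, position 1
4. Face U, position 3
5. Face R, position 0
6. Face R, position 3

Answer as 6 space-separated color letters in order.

After move 1 (U'): U=WWWW F=OOGG R=GGRR B=RRBB L=BBOO
After move 2 (R'): R=GRGR U=WBWR F=OWGW D=YOYG B=YRYB
After move 3 (F): F=GOWW U=WBOB R=WRRR D=GGYG L=BYOO
After move 4 (F): F=WGWO U=WBOY R=ORBR D=RWYG L=BGOG
After move 5 (R): R=BORR U=WGOO F=WWWG D=RYYY B=YRBB
After move 6 (F'): F=WGWW U=WGBR R=YORR D=GGYY L=BOOO
Query 1: L[1] = O
Query 2: R[2] = R
Query 3: B[1] = R
Query 4: U[3] = R
Query 5: R[0] = Y
Query 6: R[3] = R

Answer: O R R R Y R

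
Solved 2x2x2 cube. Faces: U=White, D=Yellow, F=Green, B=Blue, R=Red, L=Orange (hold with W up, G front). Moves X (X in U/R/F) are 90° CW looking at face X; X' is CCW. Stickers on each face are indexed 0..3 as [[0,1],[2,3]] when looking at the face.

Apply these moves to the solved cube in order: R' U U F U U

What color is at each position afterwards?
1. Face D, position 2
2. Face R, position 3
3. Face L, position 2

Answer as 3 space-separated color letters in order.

Answer: Y R O

Derivation:
After move 1 (R'): R=RRRR U=WBWB F=GWGW D=YGYG B=YBYB
After move 2 (U): U=WWBB F=RRGW R=YBRR B=OOYB L=GWOO
After move 3 (U): U=BWBW F=YBGW R=OORR B=GWYB L=RROO
After move 4 (F): F=GYWB U=BWOR R=BOWR D=ROYG L=RYOG
After move 5 (U): U=OBRW F=BOWB R=GWWR B=RYYB L=GYOG
After move 6 (U): U=ROWB F=GWWB R=RYWR B=GYYB L=BOOG
Query 1: D[2] = Y
Query 2: R[3] = R
Query 3: L[2] = O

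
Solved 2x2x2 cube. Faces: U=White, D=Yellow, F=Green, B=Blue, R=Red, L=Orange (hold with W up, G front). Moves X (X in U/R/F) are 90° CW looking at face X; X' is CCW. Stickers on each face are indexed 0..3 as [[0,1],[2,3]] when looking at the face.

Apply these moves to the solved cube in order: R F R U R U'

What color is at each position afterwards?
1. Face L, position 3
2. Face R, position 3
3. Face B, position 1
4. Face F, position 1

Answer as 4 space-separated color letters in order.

After move 1 (R): R=RRRR U=WGWG F=GYGY D=YBYB B=WBWB
After move 2 (F): F=GGYY U=WGOO R=WRGR D=RRYB L=OYOB
After move 3 (R): R=GWRR U=WGOY F=GRYB D=RWYW B=OBGB
After move 4 (U): U=OWYG F=GWYB R=OBRR B=OYGB L=GROB
After move 5 (R): R=RORB U=OWYB F=GWYW D=RGYO B=GYWB
After move 6 (U'): U=WBOY F=GRYW R=GWRB B=ROWB L=GYOB
Query 1: L[3] = B
Query 2: R[3] = B
Query 3: B[1] = O
Query 4: F[1] = R

Answer: B B O R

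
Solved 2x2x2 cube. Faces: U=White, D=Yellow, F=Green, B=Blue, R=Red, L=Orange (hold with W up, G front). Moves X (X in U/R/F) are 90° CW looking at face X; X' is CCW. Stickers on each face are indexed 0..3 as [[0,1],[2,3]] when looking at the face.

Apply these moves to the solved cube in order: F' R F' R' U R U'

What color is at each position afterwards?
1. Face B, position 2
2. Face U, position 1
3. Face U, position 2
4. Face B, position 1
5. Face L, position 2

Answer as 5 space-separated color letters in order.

Answer: W R Y B O

Derivation:
After move 1 (F'): F=GGGG U=WWRR R=YRYR D=OOYY L=OWOW
After move 2 (R): R=YYRR U=WGRG F=GOGY D=OBYB B=RBWB
After move 3 (F'): F=OYGG U=WGYR R=BYOR D=WWYB L=OGOR
After move 4 (R'): R=YRBO U=WWYR F=OGGR D=WYYG B=BBWB
After move 5 (U): U=YWRW F=YRGR R=BBBO B=OGWB L=OGOR
After move 6 (R): R=BBOB U=YRRR F=YYGG D=WWYO B=WGWB
After move 7 (U'): U=RRYR F=OGGG R=YYOB B=BBWB L=WGOR
Query 1: B[2] = W
Query 2: U[1] = R
Query 3: U[2] = Y
Query 4: B[1] = B
Query 5: L[2] = O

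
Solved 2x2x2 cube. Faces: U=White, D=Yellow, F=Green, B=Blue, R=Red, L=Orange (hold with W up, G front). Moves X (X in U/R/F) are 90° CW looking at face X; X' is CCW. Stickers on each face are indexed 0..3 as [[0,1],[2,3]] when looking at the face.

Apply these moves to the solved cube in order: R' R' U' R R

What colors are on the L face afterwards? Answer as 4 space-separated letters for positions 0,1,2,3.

Answer: G B O O

Derivation:
After move 1 (R'): R=RRRR U=WBWB F=GWGW D=YGYG B=YBYB
After move 2 (R'): R=RRRR U=WYWY F=GBGB D=YWYW B=GBGB
After move 3 (U'): U=YYWW F=OOGB R=GBRR B=RRGB L=GBOO
After move 4 (R): R=RGRB U=YOWB F=OWGW D=YGYR B=WRYB
After move 5 (R): R=RRBG U=YWWW F=OGGR D=YYYW B=BROB
Query: L face = GBOO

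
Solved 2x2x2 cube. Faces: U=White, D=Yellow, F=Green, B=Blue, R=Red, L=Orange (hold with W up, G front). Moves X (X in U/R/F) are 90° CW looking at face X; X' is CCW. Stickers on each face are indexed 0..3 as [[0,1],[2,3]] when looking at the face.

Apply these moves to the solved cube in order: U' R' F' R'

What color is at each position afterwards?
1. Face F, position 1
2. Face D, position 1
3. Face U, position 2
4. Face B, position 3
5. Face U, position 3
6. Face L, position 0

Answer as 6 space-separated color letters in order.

After move 1 (U'): U=WWWW F=OOGG R=GGRR B=RRBB L=BBOO
After move 2 (R'): R=GRGR U=WBWR F=OWGW D=YOYG B=YRYB
After move 3 (F'): F=WWOG U=WBGG R=ORYR D=BOYG L=BROW
After move 4 (R'): R=RROY U=WYGY F=WBOG D=BWYG B=GROB
Query 1: F[1] = B
Query 2: D[1] = W
Query 3: U[2] = G
Query 4: B[3] = B
Query 5: U[3] = Y
Query 6: L[0] = B

Answer: B W G B Y B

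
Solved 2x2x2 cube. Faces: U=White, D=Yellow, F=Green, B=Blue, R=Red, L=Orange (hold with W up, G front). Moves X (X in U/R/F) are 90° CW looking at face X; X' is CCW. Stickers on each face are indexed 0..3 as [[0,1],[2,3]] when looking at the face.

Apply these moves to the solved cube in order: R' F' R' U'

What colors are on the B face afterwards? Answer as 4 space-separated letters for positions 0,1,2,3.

After move 1 (R'): R=RRRR U=WBWB F=GWGW D=YGYG B=YBYB
After move 2 (F'): F=WWGG U=WBRR R=GRYR D=OOYG L=OBOW
After move 3 (R'): R=RRGY U=WYRY F=WBGR D=OWYG B=GBOB
After move 4 (U'): U=YYWR F=OBGR R=WBGY B=RROB L=GBOW
Query: B face = RROB

Answer: R R O B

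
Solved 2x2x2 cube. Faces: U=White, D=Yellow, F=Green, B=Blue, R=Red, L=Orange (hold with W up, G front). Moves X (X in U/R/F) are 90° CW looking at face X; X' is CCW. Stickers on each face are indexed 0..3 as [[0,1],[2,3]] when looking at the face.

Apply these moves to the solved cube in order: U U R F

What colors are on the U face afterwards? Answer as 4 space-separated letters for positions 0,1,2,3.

After move 1 (U): U=WWWW F=RRGG R=BBRR B=OOBB L=GGOO
After move 2 (U): U=WWWW F=BBGG R=OORR B=GGBB L=RROO
After move 3 (R): R=RORO U=WBWG F=BYGY D=YBYG B=WGWB
After move 4 (F): F=GBYY U=WBOR R=WOGO D=RRYG L=RYOB
Query: U face = WBOR

Answer: W B O R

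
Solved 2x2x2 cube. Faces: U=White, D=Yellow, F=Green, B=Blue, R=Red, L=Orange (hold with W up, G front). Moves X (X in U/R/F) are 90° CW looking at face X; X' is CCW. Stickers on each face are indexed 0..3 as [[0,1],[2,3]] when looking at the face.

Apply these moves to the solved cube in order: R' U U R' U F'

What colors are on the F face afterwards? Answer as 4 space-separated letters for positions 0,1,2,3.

Answer: R W O G

Derivation:
After move 1 (R'): R=RRRR U=WBWB F=GWGW D=YGYG B=YBYB
After move 2 (U): U=WWBB F=RRGW R=YBRR B=OOYB L=GWOO
After move 3 (U): U=BWBW F=YBGW R=OORR B=GWYB L=RROO
After move 4 (R'): R=OROR U=BYBG F=YWGW D=YBYW B=GWGB
After move 5 (U): U=BBGY F=ORGW R=GWOR B=RRGB L=YWOO
After move 6 (F'): F=RWOG U=BBGO R=BWYR D=WOYW L=YYOG
Query: F face = RWOG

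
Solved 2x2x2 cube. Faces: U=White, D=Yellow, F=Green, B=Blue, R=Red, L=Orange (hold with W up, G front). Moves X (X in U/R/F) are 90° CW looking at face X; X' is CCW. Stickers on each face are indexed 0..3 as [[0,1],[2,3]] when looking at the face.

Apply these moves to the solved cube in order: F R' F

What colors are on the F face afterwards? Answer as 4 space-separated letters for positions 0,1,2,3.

After move 1 (F): F=GGGG U=WWOO R=WRWR D=RRYY L=OYOY
After move 2 (R'): R=RRWW U=WBOB F=GWGO D=RGYG B=YBRB
After move 3 (F): F=GGOW U=WBYY R=ORBW D=WRYG L=OROG
Query: F face = GGOW

Answer: G G O W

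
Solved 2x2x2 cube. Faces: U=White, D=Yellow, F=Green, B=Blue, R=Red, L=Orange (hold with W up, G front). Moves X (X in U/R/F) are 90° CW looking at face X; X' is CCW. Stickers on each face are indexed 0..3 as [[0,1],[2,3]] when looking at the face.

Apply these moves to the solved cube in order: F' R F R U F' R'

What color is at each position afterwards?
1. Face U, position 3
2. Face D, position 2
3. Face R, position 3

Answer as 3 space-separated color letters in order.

Answer: O Y R

Derivation:
After move 1 (F'): F=GGGG U=WWRR R=YRYR D=OOYY L=OWOW
After move 2 (R): R=YYRR U=WGRG F=GOGY D=OBYB B=RBWB
After move 3 (F): F=GGYO U=WGWW R=RYGR D=RYYB L=OOOB
After move 4 (R): R=GRRY U=WGWO F=GYYB D=RWYR B=WBGB
After move 5 (U): U=WWOG F=GRYB R=WBRY B=OOGB L=GYOB
After move 6 (F'): F=RBGY U=WWWR R=WBRY D=YBYR L=GGOO
After move 7 (R'): R=BYWR U=WGWO F=RWGR D=YBYY B=ROBB
Query 1: U[3] = O
Query 2: D[2] = Y
Query 3: R[3] = R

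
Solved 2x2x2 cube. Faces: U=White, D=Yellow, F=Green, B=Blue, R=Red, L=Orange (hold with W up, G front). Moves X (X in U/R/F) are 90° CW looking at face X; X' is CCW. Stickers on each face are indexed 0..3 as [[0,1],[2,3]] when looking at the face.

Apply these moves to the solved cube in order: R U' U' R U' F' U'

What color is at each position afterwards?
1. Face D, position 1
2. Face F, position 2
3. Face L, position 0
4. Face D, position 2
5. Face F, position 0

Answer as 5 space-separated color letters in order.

Answer: O R R Y W

Derivation:
After move 1 (R): R=RRRR U=WGWG F=GYGY D=YBYB B=WBWB
After move 2 (U'): U=GGWW F=OOGY R=GYRR B=RRWB L=WBOO
After move 3 (U'): U=GWGW F=WBGY R=OORR B=GYWB L=RROO
After move 4 (R): R=RORO U=GBGY F=WBGB D=YWYG B=WYWB
After move 5 (U'): U=BYGG F=RRGB R=WBRO B=ROWB L=WYOO
After move 6 (F'): F=RBRG U=BYWR R=WBYO D=YOYG L=WGOG
After move 7 (U'): U=YRBW F=WGRG R=RBYO B=WBWB L=ROOG
Query 1: D[1] = O
Query 2: F[2] = R
Query 3: L[0] = R
Query 4: D[2] = Y
Query 5: F[0] = W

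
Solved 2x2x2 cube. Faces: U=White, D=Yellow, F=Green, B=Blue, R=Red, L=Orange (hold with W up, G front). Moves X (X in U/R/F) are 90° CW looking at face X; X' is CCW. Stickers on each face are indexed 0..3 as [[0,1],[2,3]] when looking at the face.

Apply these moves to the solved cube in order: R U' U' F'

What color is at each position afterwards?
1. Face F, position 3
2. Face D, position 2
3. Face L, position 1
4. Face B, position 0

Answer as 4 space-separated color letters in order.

After move 1 (R): R=RRRR U=WGWG F=GYGY D=YBYB B=WBWB
After move 2 (U'): U=GGWW F=OOGY R=GYRR B=RRWB L=WBOO
After move 3 (U'): U=GWGW F=WBGY R=OORR B=GYWB L=RROO
After move 4 (F'): F=BYWG U=GWOR R=BOYR D=ROYB L=RWOG
Query 1: F[3] = G
Query 2: D[2] = Y
Query 3: L[1] = W
Query 4: B[0] = G

Answer: G Y W G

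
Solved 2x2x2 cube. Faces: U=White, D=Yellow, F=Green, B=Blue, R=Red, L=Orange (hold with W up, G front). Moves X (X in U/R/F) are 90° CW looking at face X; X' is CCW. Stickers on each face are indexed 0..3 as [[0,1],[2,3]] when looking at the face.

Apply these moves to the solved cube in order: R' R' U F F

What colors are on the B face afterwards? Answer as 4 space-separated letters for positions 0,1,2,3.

Answer: O O G B

Derivation:
After move 1 (R'): R=RRRR U=WBWB F=GWGW D=YGYG B=YBYB
After move 2 (R'): R=RRRR U=WYWY F=GBGB D=YWYW B=GBGB
After move 3 (U): U=WWYY F=RRGB R=GBRR B=OOGB L=GBOO
After move 4 (F): F=GRBR U=WWOB R=YBYR D=RGYW L=GYOW
After move 5 (F): F=BGRR U=WWWY R=OBBR D=YYYW L=GROG
Query: B face = OOGB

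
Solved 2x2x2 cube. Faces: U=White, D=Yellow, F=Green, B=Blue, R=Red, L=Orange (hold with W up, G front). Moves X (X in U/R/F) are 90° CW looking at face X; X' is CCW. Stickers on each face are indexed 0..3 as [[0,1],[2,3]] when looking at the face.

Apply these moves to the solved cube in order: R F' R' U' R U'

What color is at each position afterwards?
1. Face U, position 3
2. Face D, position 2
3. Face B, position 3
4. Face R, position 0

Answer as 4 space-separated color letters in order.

Answer: W Y B O

Derivation:
After move 1 (R): R=RRRR U=WGWG F=GYGY D=YBYB B=WBWB
After move 2 (F'): F=YYGG U=WGRR R=BRYR D=OOYB L=OGOW
After move 3 (R'): R=RRBY U=WWRW F=YGGR D=OYYG B=BBOB
After move 4 (U'): U=WWWR F=OGGR R=YGBY B=RROB L=BBOW
After move 5 (R): R=BYYG U=WGWR F=OYGG D=OOYR B=RRWB
After move 6 (U'): U=GRWW F=BBGG R=OYYG B=BYWB L=RROW
Query 1: U[3] = W
Query 2: D[2] = Y
Query 3: B[3] = B
Query 4: R[0] = O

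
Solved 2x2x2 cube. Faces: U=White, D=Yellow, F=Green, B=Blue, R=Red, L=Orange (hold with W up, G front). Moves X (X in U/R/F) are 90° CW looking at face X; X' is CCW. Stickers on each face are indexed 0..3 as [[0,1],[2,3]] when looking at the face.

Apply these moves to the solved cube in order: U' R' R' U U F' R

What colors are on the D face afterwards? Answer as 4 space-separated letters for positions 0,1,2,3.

Answer: R O Y O

Derivation:
After move 1 (U'): U=WWWW F=OOGG R=GGRR B=RRBB L=BBOO
After move 2 (R'): R=GRGR U=WBWR F=OWGW D=YOYG B=YRYB
After move 3 (R'): R=RRGG U=WYWY F=OBGR D=YWYW B=GROB
After move 4 (U): U=WWYY F=RRGR R=GRGG B=BBOB L=OBOO
After move 5 (U): U=YWYW F=GRGR R=BBGG B=OBOB L=RROO
After move 6 (F'): F=RRGG U=YWBG R=WBYG D=ROYW L=RWOY
After move 7 (R): R=YWGB U=YRBG F=ROGW D=ROYO B=GBWB
Query: D face = ROYO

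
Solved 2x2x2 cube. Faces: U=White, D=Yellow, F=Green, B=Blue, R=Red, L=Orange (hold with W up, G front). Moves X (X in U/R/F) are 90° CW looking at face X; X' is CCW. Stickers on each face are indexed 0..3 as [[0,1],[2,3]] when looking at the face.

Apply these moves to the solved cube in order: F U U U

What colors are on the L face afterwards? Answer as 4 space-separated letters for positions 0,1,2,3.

Answer: B B O Y

Derivation:
After move 1 (F): F=GGGG U=WWOO R=WRWR D=RRYY L=OYOY
After move 2 (U): U=OWOW F=WRGG R=BBWR B=OYBB L=GGOY
After move 3 (U): U=OOWW F=BBGG R=OYWR B=GGBB L=WROY
After move 4 (U): U=WOWO F=OYGG R=GGWR B=WRBB L=BBOY
Query: L face = BBOY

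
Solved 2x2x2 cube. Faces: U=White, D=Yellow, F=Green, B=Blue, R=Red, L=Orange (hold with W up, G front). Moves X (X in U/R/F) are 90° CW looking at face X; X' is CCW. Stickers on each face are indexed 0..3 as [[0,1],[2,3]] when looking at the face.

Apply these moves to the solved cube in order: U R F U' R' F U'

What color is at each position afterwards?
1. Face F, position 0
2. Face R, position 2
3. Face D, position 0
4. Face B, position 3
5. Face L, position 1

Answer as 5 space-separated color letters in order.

After move 1 (U): U=WWWW F=RRGG R=BBRR B=OOBB L=GGOO
After move 2 (R): R=RBRB U=WRWG F=RYGY D=YBYO B=WOWB
After move 3 (F): F=GRYY U=WROG R=WBGB D=RRYO L=GYOB
After move 4 (U'): U=RGWO F=GYYY R=GRGB B=WBWB L=WOOB
After move 5 (R'): R=RBGG U=RWWW F=GGYO D=RYYY B=OBRB
After move 6 (F): F=YGOG U=RWBO R=WBWG D=GRYY L=WROY
After move 7 (U'): U=WORB F=WROG R=YGWG B=WBRB L=OBOY
Query 1: F[0] = W
Query 2: R[2] = W
Query 3: D[0] = G
Query 4: B[3] = B
Query 5: L[1] = B

Answer: W W G B B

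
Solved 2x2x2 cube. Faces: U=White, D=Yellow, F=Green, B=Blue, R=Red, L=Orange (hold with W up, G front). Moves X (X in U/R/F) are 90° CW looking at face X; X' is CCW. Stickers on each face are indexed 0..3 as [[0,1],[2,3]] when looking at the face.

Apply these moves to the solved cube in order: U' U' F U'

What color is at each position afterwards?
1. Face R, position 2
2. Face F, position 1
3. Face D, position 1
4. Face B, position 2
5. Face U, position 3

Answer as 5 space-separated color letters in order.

Answer: W Y O B O

Derivation:
After move 1 (U'): U=WWWW F=OOGG R=GGRR B=RRBB L=BBOO
After move 2 (U'): U=WWWW F=BBGG R=OORR B=GGBB L=RROO
After move 3 (F): F=GBGB U=WWOR R=WOWR D=ROYY L=RYOY
After move 4 (U'): U=WRWO F=RYGB R=GBWR B=WOBB L=GGOY
Query 1: R[2] = W
Query 2: F[1] = Y
Query 3: D[1] = O
Query 4: B[2] = B
Query 5: U[3] = O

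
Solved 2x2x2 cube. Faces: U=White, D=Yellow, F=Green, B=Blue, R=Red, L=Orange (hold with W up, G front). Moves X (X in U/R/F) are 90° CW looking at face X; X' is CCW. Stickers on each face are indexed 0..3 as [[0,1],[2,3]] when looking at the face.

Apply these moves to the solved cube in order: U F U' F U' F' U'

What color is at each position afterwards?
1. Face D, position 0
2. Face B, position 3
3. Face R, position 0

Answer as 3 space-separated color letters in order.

After move 1 (U): U=WWWW F=RRGG R=BBRR B=OOBB L=GGOO
After move 2 (F): F=GRGR U=WWOG R=WBWR D=RBYY L=GYOY
After move 3 (U'): U=WGWO F=GYGR R=GRWR B=WBBB L=OOOY
After move 4 (F): F=GGRY U=WGYO R=WROR D=WGYY L=OROB
After move 5 (U'): U=GOWY F=ORRY R=GGOR B=WRBB L=WBOB
After move 6 (F'): F=RYOR U=GOGO R=GGWR D=BBYY L=WYOW
After move 7 (U'): U=OOGG F=WYOR R=RYWR B=GGBB L=WROW
Query 1: D[0] = B
Query 2: B[3] = B
Query 3: R[0] = R

Answer: B B R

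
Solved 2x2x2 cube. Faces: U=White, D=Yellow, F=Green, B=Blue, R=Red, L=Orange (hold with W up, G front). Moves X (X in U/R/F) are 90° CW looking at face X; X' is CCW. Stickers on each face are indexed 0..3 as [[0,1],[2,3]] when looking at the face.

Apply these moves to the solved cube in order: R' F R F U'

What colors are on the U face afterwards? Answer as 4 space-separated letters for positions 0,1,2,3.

Answer: G Y W G

Derivation:
After move 1 (R'): R=RRRR U=WBWB F=GWGW D=YGYG B=YBYB
After move 2 (F): F=GGWW U=WBOO R=WRBR D=RRYG L=OYOG
After move 3 (R): R=BWRR U=WGOW F=GRWG D=RYYY B=OBBB
After move 4 (F): F=WGGR U=WGGY R=OWWR D=RBYY L=OROY
After move 5 (U'): U=GYWG F=ORGR R=WGWR B=OWBB L=OBOY
Query: U face = GYWG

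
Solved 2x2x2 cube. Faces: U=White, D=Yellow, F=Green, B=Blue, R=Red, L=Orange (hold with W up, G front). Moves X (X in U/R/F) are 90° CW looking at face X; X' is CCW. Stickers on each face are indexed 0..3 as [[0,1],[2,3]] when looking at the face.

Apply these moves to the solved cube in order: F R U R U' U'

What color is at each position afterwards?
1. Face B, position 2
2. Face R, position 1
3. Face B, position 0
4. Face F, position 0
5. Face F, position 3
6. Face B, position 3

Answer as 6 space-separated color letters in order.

Answer: W R W G B B

Derivation:
After move 1 (F): F=GGGG U=WWOO R=WRWR D=RRYY L=OYOY
After move 2 (R): R=WWRR U=WGOG F=GRGY D=RBYB B=OBWB
After move 3 (U): U=OWGG F=WWGY R=OBRR B=OYWB L=GROY
After move 4 (R): R=RORB U=OWGY F=WBGB D=RWYO B=GYWB
After move 5 (U'): U=WYOG F=GRGB R=WBRB B=ROWB L=GYOY
After move 6 (U'): U=YGWO F=GYGB R=GRRB B=WBWB L=ROOY
Query 1: B[2] = W
Query 2: R[1] = R
Query 3: B[0] = W
Query 4: F[0] = G
Query 5: F[3] = B
Query 6: B[3] = B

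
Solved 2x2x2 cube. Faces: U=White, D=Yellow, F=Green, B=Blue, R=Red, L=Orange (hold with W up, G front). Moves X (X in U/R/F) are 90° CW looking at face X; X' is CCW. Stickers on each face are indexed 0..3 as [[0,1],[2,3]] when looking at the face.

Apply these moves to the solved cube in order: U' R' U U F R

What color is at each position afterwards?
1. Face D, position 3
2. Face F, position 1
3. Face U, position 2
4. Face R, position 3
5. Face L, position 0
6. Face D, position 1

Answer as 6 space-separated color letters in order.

After move 1 (U'): U=WWWW F=OOGG R=GGRR B=RRBB L=BBOO
After move 2 (R'): R=GRGR U=WBWR F=OWGW D=YOYG B=YRYB
After move 3 (U): U=WWRB F=GRGW R=YRGR B=BBYB L=OWOO
After move 4 (U): U=RWBW F=YRGW R=BBGR B=OWYB L=GROO
After move 5 (F): F=GYWR U=RWOR R=BBWR D=GBYG L=GYOO
After move 6 (R): R=WBRB U=RYOR F=GBWG D=GYYO B=RWWB
Query 1: D[3] = O
Query 2: F[1] = B
Query 3: U[2] = O
Query 4: R[3] = B
Query 5: L[0] = G
Query 6: D[1] = Y

Answer: O B O B G Y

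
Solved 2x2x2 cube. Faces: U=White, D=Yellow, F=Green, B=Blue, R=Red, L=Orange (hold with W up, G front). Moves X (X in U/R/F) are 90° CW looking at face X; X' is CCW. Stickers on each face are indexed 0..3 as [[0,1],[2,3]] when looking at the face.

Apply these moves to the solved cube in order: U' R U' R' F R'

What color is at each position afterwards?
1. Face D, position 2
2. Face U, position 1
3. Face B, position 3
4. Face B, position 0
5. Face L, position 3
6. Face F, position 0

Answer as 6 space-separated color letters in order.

After move 1 (U'): U=WWWW F=OOGG R=GGRR B=RRBB L=BBOO
After move 2 (R): R=RGRG U=WOWG F=OYGY D=YBYR B=WRWB
After move 3 (U'): U=OGWW F=BBGY R=OYRG B=RGWB L=WROO
After move 4 (R'): R=YGOR U=OWWR F=BGGW D=YBYY B=RGBB
After move 5 (F): F=GBWG U=OWOR R=WGRR D=OYYY L=WYOB
After move 6 (R'): R=GRWR U=OBOR F=GWWR D=OBYG B=YGYB
Query 1: D[2] = Y
Query 2: U[1] = B
Query 3: B[3] = B
Query 4: B[0] = Y
Query 5: L[3] = B
Query 6: F[0] = G

Answer: Y B B Y B G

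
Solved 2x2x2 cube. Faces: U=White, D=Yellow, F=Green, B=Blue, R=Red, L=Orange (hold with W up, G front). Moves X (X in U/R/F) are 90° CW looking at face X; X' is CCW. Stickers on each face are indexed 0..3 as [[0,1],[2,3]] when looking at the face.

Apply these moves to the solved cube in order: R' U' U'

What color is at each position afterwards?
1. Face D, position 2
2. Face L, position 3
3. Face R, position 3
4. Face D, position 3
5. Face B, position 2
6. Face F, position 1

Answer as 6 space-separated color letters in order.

Answer: Y O R G Y B

Derivation:
After move 1 (R'): R=RRRR U=WBWB F=GWGW D=YGYG B=YBYB
After move 2 (U'): U=BBWW F=OOGW R=GWRR B=RRYB L=YBOO
After move 3 (U'): U=BWBW F=YBGW R=OORR B=GWYB L=RROO
Query 1: D[2] = Y
Query 2: L[3] = O
Query 3: R[3] = R
Query 4: D[3] = G
Query 5: B[2] = Y
Query 6: F[1] = B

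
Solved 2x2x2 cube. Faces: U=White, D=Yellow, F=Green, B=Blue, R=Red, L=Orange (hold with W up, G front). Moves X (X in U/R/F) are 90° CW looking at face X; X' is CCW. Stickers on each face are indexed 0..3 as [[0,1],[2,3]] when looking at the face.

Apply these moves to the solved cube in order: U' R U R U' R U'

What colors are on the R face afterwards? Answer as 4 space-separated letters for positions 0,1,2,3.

Answer: O W R B

Derivation:
After move 1 (U'): U=WWWW F=OOGG R=GGRR B=RRBB L=BBOO
After move 2 (R): R=RGRG U=WOWG F=OYGY D=YBYR B=WRWB
After move 3 (U): U=WWGO F=RGGY R=WRRG B=BBWB L=OYOO
After move 4 (R): R=RWGR U=WGGY F=RBGR D=YWYB B=OBWB
After move 5 (U'): U=GYWG F=OYGR R=RBGR B=RWWB L=OBOO
After move 6 (R): R=GRRB U=GYWR F=OWGB D=YWYR B=GWYB
After move 7 (U'): U=YRGW F=OBGB R=OWRB B=GRYB L=GWOO
Query: R face = OWRB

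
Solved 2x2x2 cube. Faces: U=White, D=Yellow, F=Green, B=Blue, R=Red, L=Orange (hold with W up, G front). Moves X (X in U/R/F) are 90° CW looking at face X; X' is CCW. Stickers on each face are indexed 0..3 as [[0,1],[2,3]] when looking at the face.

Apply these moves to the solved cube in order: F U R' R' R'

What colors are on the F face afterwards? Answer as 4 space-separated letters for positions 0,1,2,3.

After move 1 (F): F=GGGG U=WWOO R=WRWR D=RRYY L=OYOY
After move 2 (U): U=OWOW F=WRGG R=BBWR B=OYBB L=GGOY
After move 3 (R'): R=BRBW U=OBOO F=WWGW D=RRYG B=YYRB
After move 4 (R'): R=RWBB U=OROY F=WBGO D=RWYW B=GYRB
After move 5 (R'): R=WBRB U=OROG F=WRGY D=RBYO B=WYWB
Query: F face = WRGY

Answer: W R G Y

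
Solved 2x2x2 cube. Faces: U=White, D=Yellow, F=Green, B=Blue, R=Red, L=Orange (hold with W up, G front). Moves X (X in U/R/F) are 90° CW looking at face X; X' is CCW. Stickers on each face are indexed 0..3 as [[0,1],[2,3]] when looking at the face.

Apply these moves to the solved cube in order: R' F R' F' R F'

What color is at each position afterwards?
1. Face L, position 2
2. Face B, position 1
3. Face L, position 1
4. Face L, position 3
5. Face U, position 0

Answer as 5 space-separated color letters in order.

Answer: O B W R W

Derivation:
After move 1 (R'): R=RRRR U=WBWB F=GWGW D=YGYG B=YBYB
After move 2 (F): F=GGWW U=WBOO R=WRBR D=RRYG L=OYOG
After move 3 (R'): R=RRWB U=WYOY F=GBWO D=RGYW B=GBRB
After move 4 (F'): F=BOGW U=WYRW R=GRRB D=YGYW L=OYOO
After move 5 (R): R=RGBR U=WORW F=BGGW D=YRYG B=WBYB
After move 6 (F'): F=GWBG U=WORB R=RGYR D=YOYG L=OWOR
Query 1: L[2] = O
Query 2: B[1] = B
Query 3: L[1] = W
Query 4: L[3] = R
Query 5: U[0] = W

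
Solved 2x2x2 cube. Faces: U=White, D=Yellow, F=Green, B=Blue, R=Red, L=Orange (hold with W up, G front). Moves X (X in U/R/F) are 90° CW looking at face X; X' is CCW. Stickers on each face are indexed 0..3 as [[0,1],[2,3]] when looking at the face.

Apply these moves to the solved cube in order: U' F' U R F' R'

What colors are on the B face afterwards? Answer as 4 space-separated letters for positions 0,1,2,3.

Answer: B W W B

Derivation:
After move 1 (U'): U=WWWW F=OOGG R=GGRR B=RRBB L=BBOO
After move 2 (F'): F=OGOG U=WWGR R=YGYR D=BOYY L=BWOW
After move 3 (U): U=GWRW F=YGOG R=RRYR B=BWBB L=OGOW
After move 4 (R): R=YRRR U=GGRG F=YOOY D=BBYB B=WWWB
After move 5 (F'): F=OYYO U=GGYR R=BRBR D=GWYB L=OGOR
After move 6 (R'): R=RRBB U=GWYW F=OGYR D=GYYO B=BWWB
Query: B face = BWWB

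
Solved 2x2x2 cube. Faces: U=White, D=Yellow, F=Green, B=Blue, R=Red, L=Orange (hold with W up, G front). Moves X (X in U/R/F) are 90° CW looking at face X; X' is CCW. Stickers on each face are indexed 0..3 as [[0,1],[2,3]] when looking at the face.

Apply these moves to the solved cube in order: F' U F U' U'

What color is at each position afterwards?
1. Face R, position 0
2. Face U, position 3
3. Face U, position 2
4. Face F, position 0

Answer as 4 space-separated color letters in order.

After move 1 (F'): F=GGGG U=WWRR R=YRYR D=OOYY L=OWOW
After move 2 (U): U=RWRW F=YRGG R=BBYR B=OWBB L=GGOW
After move 3 (F): F=GYGR U=RWWG R=RBWR D=YBYY L=GOOO
After move 4 (U'): U=WGRW F=GOGR R=GYWR B=RBBB L=OWOO
After move 5 (U'): U=GWWR F=OWGR R=GOWR B=GYBB L=RBOO
Query 1: R[0] = G
Query 2: U[3] = R
Query 3: U[2] = W
Query 4: F[0] = O

Answer: G R W O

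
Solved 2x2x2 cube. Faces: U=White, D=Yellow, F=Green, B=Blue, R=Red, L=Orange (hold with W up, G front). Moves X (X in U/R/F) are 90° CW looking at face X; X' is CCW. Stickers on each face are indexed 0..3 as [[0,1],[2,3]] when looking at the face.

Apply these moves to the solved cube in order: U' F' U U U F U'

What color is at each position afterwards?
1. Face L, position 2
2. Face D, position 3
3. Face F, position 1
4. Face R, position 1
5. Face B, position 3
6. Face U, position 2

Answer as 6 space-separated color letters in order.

After move 1 (U'): U=WWWW F=OOGG R=GGRR B=RRBB L=BBOO
After move 2 (F'): F=OGOG U=WWGR R=YGYR D=BOYY L=BWOW
After move 3 (U): U=GWRW F=YGOG R=RRYR B=BWBB L=OGOW
After move 4 (U): U=RGWW F=RROG R=BWYR B=OGBB L=YGOW
After move 5 (U): U=WRWG F=BWOG R=OGYR B=YGBB L=RROW
After move 6 (F): F=OBGW U=WRWR R=WGGR D=YOYY L=RBOO
After move 7 (U'): U=RRWW F=RBGW R=OBGR B=WGBB L=YGOO
Query 1: L[2] = O
Query 2: D[3] = Y
Query 3: F[1] = B
Query 4: R[1] = B
Query 5: B[3] = B
Query 6: U[2] = W

Answer: O Y B B B W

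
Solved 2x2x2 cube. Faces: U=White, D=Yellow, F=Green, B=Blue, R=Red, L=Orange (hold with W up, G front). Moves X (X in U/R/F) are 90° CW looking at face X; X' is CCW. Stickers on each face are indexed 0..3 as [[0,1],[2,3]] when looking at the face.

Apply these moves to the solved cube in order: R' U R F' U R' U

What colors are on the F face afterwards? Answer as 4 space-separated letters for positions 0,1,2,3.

Answer: O B R R

Derivation:
After move 1 (R'): R=RRRR U=WBWB F=GWGW D=YGYG B=YBYB
After move 2 (U): U=WWBB F=RRGW R=YBRR B=OOYB L=GWOO
After move 3 (R): R=RYRB U=WRBW F=RGGG D=YYYO B=BOWB
After move 4 (F'): F=GGRG U=WRRR R=YYYB D=WOYO L=GWOB
After move 5 (U): U=RWRR F=YYRG R=BOYB B=GWWB L=GGOB
After move 6 (R'): R=OBBY U=RWRG F=YWRR D=WYYG B=OWOB
After move 7 (U): U=RRGW F=OBRR R=OWBY B=GGOB L=YWOB
Query: F face = OBRR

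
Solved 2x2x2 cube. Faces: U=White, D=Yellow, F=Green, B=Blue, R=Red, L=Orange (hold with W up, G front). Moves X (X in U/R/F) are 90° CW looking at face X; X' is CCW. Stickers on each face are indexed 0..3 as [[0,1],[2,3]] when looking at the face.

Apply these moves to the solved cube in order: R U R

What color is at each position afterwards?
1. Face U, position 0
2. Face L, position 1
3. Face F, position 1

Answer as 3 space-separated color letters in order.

Answer: W Y B

Derivation:
After move 1 (R): R=RRRR U=WGWG F=GYGY D=YBYB B=WBWB
After move 2 (U): U=WWGG F=RRGY R=WBRR B=OOWB L=GYOO
After move 3 (R): R=RWRB U=WRGY F=RBGB D=YWYO B=GOWB
Query 1: U[0] = W
Query 2: L[1] = Y
Query 3: F[1] = B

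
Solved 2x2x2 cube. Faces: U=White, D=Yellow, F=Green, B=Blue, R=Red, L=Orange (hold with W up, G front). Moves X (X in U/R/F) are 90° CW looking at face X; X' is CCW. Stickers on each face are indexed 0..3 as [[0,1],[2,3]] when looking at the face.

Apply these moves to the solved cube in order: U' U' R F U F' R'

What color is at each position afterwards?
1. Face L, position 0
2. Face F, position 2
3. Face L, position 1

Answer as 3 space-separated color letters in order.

After move 1 (U'): U=WWWW F=OOGG R=GGRR B=RRBB L=BBOO
After move 2 (U'): U=WWWW F=BBGG R=OORR B=GGBB L=RROO
After move 3 (R): R=RORO U=WBWG F=BYGY D=YBYG B=WGWB
After move 4 (F): F=GBYY U=WBOR R=WOGO D=RRYG L=RYOB
After move 5 (U): U=OWRB F=WOYY R=WGGO B=RYWB L=GBOB
After move 6 (F'): F=OYWY U=OWWG R=RGRO D=BBYG L=GBOR
After move 7 (R'): R=GORR U=OWWR F=OWWG D=BYYY B=GYBB
Query 1: L[0] = G
Query 2: F[2] = W
Query 3: L[1] = B

Answer: G W B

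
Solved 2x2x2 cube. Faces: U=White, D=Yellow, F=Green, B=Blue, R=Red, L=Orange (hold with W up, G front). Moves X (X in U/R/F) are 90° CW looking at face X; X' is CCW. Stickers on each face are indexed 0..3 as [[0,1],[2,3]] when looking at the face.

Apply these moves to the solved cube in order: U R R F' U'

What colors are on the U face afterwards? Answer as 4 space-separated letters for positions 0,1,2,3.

Answer: Y B W R

Derivation:
After move 1 (U): U=WWWW F=RRGG R=BBRR B=OOBB L=GGOO
After move 2 (R): R=RBRB U=WRWG F=RYGY D=YBYO B=WOWB
After move 3 (R): R=RRBB U=WYWY F=RBGO D=YWYW B=GORB
After move 4 (F'): F=BORG U=WYRB R=WRYB D=GOYW L=GYOW
After move 5 (U'): U=YBWR F=GYRG R=BOYB B=WRRB L=GOOW
Query: U face = YBWR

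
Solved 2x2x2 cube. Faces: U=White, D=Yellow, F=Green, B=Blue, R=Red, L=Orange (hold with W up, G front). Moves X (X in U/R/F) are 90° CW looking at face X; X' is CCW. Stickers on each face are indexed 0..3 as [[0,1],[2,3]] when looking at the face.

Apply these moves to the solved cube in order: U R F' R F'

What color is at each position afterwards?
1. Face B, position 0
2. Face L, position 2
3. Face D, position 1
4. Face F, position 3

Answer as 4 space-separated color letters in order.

After move 1 (U): U=WWWW F=RRGG R=BBRR B=OOBB L=GGOO
After move 2 (R): R=RBRB U=WRWG F=RYGY D=YBYO B=WOWB
After move 3 (F'): F=YYRG U=WRRR R=BBYB D=GOYO L=GGOW
After move 4 (R): R=YBBB U=WYRG F=YORO D=GWYW B=RORB
After move 5 (F'): F=OOYR U=WYYB R=WBGB D=GWYW L=GGOR
Query 1: B[0] = R
Query 2: L[2] = O
Query 3: D[1] = W
Query 4: F[3] = R

Answer: R O W R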